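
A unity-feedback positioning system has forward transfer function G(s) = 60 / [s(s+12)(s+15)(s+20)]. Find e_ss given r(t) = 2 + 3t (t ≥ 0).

180

One free integrator in G(s): this is a type 1 system. Treating each term separately:
  • 2: tracked with zero error.
  • 3t: e_ss = 3/K_v with K_v=1/60 → 180.
Total e_ss = 180.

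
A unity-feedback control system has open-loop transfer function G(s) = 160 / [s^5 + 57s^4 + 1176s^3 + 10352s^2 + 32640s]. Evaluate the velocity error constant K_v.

Lowest-order denominator term is 32640s, so the open loop has 1 pole at the origin → type 1 system.
K_v = lim_{s→0} s·G(s) = 160 / 32640 = 1/204.

1/204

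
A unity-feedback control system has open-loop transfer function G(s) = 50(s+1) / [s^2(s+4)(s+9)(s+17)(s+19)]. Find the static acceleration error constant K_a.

25/5814

System type = 2 (two poles at s=0).
K_a = lim_{s→0} s^2·G(s) = 50·1 / (4·9·17·19) = 25/5814.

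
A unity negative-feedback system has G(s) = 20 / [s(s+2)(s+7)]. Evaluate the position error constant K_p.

infinity

K_p = lim_{s→0} G(s); with 1 pole at the origin the limit diverges, so K_p = ∞.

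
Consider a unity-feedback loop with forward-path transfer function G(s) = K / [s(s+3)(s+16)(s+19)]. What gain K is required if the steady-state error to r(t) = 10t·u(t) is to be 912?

System type = 1 (one pole at s=0).
K_v = lim_{s→0} s·G(s) = K / (3·16·19) = (1/912)·K.
e_ss = 10/K_v = 912 ⇒ K_v = 5/456 ⇒ K = (5/456)/(1/912) = 10.

10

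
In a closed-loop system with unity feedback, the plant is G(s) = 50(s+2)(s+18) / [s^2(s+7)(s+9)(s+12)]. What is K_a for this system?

50/21

G(s) has two factors of s in the denominator, so the system is type 2.
K_a = lim_{s→0} s^2·G(s) = 50·2·18 / (7·9·12) = 50/21.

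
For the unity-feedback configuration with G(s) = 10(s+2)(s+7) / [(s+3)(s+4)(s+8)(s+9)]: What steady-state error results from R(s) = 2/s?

432/251

System type = 0 (no poles at s=0).
K_p = lim_{s→0} G(s) = 10·2·7 / (3·4·8·9) = 35/216.
e_ss = 2/(1 + K_p) = 2/(251/216) = 432/251.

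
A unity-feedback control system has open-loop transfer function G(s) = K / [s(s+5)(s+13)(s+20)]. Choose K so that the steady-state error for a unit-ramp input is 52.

25

System type = 1 (one pole at s=0).
K_v = lim_{s→0} s·G(s) = K / (5·13·20) = (1/1300)·K.
e_ss = 1/K_v = 52 ⇒ K_v = 1/52 ⇒ K = (1/52)/(1/1300) = 25.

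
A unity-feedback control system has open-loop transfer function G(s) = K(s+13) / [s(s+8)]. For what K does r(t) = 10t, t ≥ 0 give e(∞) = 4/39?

60

One free integrator in G(s): this is a type 1 system.
K_v = lim_{s→0} s·G(s) = K·13 / (8) = 1.625·K.
e_ss = 10/K_v = 4/39 ⇒ K_v = 97.5 ⇒ K = 97.5/1.625 = 60.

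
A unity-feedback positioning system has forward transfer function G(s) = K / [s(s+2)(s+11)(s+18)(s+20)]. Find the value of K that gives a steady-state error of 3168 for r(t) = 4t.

10

G(s) has one factor of s in the denominator, so the system is type 1.
K_v = lim_{s→0} s·G(s) = K / (2·11·18·20) = (1/7920)·K.
e_ss = 4/K_v = 3168 ⇒ K_v = 1/792 ⇒ K = (1/792)/(1/7920) = 10.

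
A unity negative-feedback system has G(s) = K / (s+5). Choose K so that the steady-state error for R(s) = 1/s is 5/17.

G(s) has no factors of s in the denominator, so the system is type 0.
K_p = lim_{s→0} G(s) = K / (5) = 0.2·K.
e_ss = 1/(1 + K_p) = 5/17 ⇒ 1 + 0.2·K = 3.4 ⇒ K = 12.

12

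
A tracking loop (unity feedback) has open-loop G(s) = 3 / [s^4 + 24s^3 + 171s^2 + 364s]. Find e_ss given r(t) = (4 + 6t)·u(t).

728

The denominator has no term below 364s — 1 pole at s=0, type 1. Taking each input component in turn:
  • 4: tracked with zero error.
  • 6t: e_ss = 6/K_v with K_v=3/364 → 728.
Total e_ss = 728.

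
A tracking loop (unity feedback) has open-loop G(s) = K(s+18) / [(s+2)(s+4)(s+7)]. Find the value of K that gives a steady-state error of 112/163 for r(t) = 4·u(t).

15

No free integrators in G(s): this is a type 0 system.
K_p = lim_{s→0} G(s) = K·18 / (2·4·7) = (9/28)·K.
e_ss = 4/(1 + K_p) = 112/163 ⇒ 1 + (9/28)·K = 163/28 ⇒ K = 15.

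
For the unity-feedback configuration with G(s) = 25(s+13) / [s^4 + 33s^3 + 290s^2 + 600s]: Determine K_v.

13/24

The denominator has no term below 600s — 1 pole at s=0, type 1.
K_v = lim_{s→0} s·G(s) = 25·13 / 600 = 13/24.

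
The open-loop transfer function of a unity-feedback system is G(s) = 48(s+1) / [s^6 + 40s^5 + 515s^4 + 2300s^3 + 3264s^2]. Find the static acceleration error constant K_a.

The denominator has no term below 3264s^2 — 2 poles at s=0, type 2.
K_a = lim_{s→0} s^2·G(s) = 48·1 / 3264 = 1/68.

1/68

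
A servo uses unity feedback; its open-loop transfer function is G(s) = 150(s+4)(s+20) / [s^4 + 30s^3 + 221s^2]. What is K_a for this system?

12000/221

The denominator has no term below 221s^2 — 2 poles at s=0, type 2.
K_a = lim_{s→0} s^2·G(s) = 150·4·20 / 221 = 12000/221.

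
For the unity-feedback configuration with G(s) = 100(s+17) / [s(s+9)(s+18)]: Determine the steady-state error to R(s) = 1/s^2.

81/850

System type = 1 (one pole at s=0).
K_v = lim_{s→0} s·G(s) = 100·17 / (9·18) = 850/81.
e_ss = 1/K_v = 1/(850/81) = 81/850.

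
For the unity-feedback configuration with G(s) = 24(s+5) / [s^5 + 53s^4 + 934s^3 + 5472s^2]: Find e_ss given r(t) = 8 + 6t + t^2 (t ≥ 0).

91.2

Lowest-order denominator term is 5472s^2, so the open loop has 2 poles at the origin → type 2 system. Treating each term separately:
  • 8: tracked with zero error.
  • 6t: tracked with zero error.
  • t^2: e_ss = 2/K_a with K_a=5/228 → 91.2.
Total e_ss = 91.2.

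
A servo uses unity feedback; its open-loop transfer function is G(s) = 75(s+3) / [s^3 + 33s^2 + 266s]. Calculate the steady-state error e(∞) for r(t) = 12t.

Factoring s from the denominator leaves a polynomial with constant term 266, so the system is type 1.
K_v = lim_{s→0} s·G(s) = 75·3 / 266 = 225/266.
e_ss = 12/K_v = 12/(225/266) = 1064/75.

1064/75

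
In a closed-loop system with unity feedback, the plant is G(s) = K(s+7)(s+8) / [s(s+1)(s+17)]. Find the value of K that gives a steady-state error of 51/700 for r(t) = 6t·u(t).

25

G(s) has one factor of s in the denominator, so the system is type 1.
K_v = lim_{s→0} s·G(s) = K·7·8 / (1·17) = (56/17)·K.
e_ss = 6/K_v = 51/700 ⇒ K_v = 1400/17 ⇒ K = (1400/17)/(56/17) = 25.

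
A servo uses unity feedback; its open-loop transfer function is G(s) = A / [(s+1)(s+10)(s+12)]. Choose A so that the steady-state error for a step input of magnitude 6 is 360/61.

2

The open loop has no poles at the origin → type 0 system.
K_p = lim_{s→0} G(s) = A / (1·10·12) = (1/120)·A.
e_ss = 6/(1 + K_p) = 360/61 ⇒ 1 + (1/120)·A = 61/60 ⇒ A = 2.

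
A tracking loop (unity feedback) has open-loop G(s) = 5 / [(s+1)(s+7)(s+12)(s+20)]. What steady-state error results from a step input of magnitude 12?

4032/337

G(s) has no factors of s in the denominator, so the system is type 0.
K_p = lim_{s→0} G(s) = 5 / (1·7·12·20) = 1/336.
e_ss = 12/(1 + K_p) = 12/(337/336) = 4032/337.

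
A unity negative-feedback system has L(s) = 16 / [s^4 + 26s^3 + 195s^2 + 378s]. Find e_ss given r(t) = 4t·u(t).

94.5

Lowest-order denominator term is 378s, so the open loop has 1 pole at the origin → type 1 system.
K_v = lim_{s→0} s·L(s) = 16 / 378 = 8/189.
e_ss = 4/K_v = 4/(8/189) = 94.5.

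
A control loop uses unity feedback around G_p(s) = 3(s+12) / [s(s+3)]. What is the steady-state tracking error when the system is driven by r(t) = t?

1/12

One free integrator in G_p(s): this is a type 1 system.
K_v = lim_{s→0} s·G_p(s) = 3·12 / (3) = 12.
e_ss = 1/K_v = 1/12.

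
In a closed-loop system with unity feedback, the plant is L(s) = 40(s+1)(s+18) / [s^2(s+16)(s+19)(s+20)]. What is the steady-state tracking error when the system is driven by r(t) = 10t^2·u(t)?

1520/9

L(s) has two factors of s in the denominator, so the system is type 2.
K_a = lim_{s→0} s^2·L(s) = 40·1·18 / (16·19·20) = 9/76.
r(t) = 10t^2 gives R(s) = 20/s^3.
e_ss = 20/K_a = 20/(9/76) = 1520/9.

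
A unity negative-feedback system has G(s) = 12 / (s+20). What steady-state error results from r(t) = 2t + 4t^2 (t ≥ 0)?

G(s) has no factors of s in the denominator, so the system is type 0. Taking each input component in turn:
  • 2t: a type-0 system cannot track it, e_ss → ∞.
  • 4t^2: a type-0 system cannot track it, e_ss → ∞.
The unbounded component dominates.

infinity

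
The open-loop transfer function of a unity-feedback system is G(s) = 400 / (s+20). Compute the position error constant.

20

System type = 0 (no poles at s=0).
K_p = lim_{s→0} G(s) = 400 / (20) = 20.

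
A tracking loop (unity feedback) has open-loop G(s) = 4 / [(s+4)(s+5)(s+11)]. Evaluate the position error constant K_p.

1/55

G(s) has no factors of s in the denominator, so the system is type 0.
K_p = lim_{s→0} G(s) = 4 / (4·5·11) = 1/55.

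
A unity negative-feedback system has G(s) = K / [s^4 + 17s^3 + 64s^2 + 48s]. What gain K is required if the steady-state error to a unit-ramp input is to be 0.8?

The denominator has no term below 48s — 1 pole at s=0, type 1.
K_v = lim_{s→0} s·G(s) = K / 48 = (1/48)·K.
e_ss = 1/K_v = 0.8 ⇒ K_v = 1.25 ⇒ K = 1.25/(1/48) = 60.

60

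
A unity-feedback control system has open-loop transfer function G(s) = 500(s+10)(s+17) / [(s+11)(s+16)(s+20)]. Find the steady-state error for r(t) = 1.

G(s) has no factors of s in the denominator, so the system is type 0.
K_p = lim_{s→0} G(s) = 500·10·17 / (11·16·20) = 2125/88.
e_ss = 1/(1 + K_p) = 1/(2213/88) = 88/2213.

88/2213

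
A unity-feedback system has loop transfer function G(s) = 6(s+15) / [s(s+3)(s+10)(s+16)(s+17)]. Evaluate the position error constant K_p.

infinity

K_p = lim_{s→0} G(s); with 1 pole at the origin the limit diverges, so K_p = ∞.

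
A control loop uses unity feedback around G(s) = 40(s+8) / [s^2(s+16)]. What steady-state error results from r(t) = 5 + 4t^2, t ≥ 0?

G(s) has two factors of s in the denominator, so the system is type 2. By superposition:
  • 5: tracked with zero error.
  • 4t^2: e_ss = 8/K_a with K_a=20 → 0.4.
Total e_ss = 0.4.

0.4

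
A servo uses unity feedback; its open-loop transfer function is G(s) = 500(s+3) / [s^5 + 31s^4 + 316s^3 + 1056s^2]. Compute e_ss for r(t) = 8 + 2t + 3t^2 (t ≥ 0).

4.224

The denominator has no term below 1056s^2 — 2 poles at s=0, type 2. By superposition:
  • 8: tracked with zero error.
  • 2t: tracked with zero error.
  • 3t^2: e_ss = 6/K_a with K_a=125/88 → 4.224.
Total e_ss = 4.224.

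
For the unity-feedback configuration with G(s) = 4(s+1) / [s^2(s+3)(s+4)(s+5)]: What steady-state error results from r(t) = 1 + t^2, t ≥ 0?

System type = 2 (two poles at s=0). Treating each term separately:
  • 1: tracked with zero error.
  • t^2: e_ss = 2/K_a with K_a=1/15 → 30.
Total e_ss = 30.

30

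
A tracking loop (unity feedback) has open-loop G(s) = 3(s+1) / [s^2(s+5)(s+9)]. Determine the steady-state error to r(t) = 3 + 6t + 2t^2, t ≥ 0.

Two free integrators in G(s): this is a type 2 system. Taking each input component in turn:
  • 3: tracked with zero error.
  • 6t: tracked with zero error.
  • 2t^2: e_ss = 4/K_a with K_a=1/15 → 60.
Total e_ss = 60.

60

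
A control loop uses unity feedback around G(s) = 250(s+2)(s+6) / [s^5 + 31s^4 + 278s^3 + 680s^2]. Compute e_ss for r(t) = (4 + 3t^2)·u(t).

Factoring s^2 from the denominator leaves a polynomial with constant term 680, so the system is type 2. By superposition:
  • 4: tracked with zero error.
  • 3t^2: e_ss = 6/K_a with K_a=75/17 → 1.36.
Total e_ss = 1.36.

1.36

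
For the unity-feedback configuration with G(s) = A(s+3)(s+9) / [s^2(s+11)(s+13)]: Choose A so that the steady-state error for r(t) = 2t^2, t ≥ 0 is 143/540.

80

System type = 2 (two poles at s=0).
K_a = lim_{s→0} s^2·G(s) = A·3·9 / (11·13) = (27/143)·A.
e_ss = 4/K_a = 143/540 ⇒ K_a = 2160/143 ⇒ A = (2160/143)/(27/143) = 80.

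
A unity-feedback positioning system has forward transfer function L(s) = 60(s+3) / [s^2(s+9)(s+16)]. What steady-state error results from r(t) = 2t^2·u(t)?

3.2

L(s) has two factors of s in the denominator, so the system is type 2.
K_a = lim_{s→0} s^2·L(s) = 60·3 / (9·16) = 1.25.
r(t) = 2t^2 gives R(s) = 4/s^3.
e_ss = 4/K_a = 4/1.25 = 3.2.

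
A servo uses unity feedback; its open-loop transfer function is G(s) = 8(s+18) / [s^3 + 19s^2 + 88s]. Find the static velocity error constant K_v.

Lowest-order denominator term is 88s, so the open loop has 1 pole at the origin → type 1 system.
K_v = lim_{s→0} s·G(s) = 8·18 / 88 = 18/11.

18/11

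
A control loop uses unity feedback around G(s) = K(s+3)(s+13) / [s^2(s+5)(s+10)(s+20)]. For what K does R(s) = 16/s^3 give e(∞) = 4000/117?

12

The open loop has two poles at the origin → type 2 system.
K_a = lim_{s→0} s^2·G(s) = K·3·13 / (5·10·20) = 0.039·K.
e_ss = 16/K_a = 4000/117 ⇒ K_a = 0.468 ⇒ K = 0.468/0.039 = 12.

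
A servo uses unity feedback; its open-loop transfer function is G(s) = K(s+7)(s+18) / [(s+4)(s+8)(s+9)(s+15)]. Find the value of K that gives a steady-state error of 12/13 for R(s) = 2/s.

System type = 0 (no poles at s=0).
K_p = lim_{s→0} G(s) = K·7·18 / (4·8·9·15) = (7/240)·K.
e_ss = 2/(1 + K_p) = 12/13 ⇒ 1 + (7/240)·K = 13/6 ⇒ K = 40.

40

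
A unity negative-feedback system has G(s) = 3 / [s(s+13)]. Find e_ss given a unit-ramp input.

The open loop has one pole at the origin → type 1 system.
K_v = lim_{s→0} s·G(s) = 3 / (13) = 3/13.
e_ss = 1/K_v = 1/(3/13) = 13/3.

13/3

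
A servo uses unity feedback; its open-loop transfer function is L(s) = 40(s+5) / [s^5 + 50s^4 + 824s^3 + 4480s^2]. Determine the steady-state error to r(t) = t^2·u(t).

44.8

Lowest-order denominator term is 4480s^2, so the open loop has 2 poles at the origin → type 2 system.
K_a = lim_{s→0} s^2·L(s) = 40·5 / 4480 = 5/112.
r(t) = t^2 gives R(s) = 2/s^3.
e_ss = 2/K_a = 2/(5/112) = 44.8.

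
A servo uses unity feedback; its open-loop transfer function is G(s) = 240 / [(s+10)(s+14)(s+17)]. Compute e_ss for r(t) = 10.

1190/131

System type = 0 (no poles at s=0).
K_p = lim_{s→0} G(s) = 240 / (10·14·17) = 12/119.
e_ss = 10/(1 + K_p) = 10/(131/119) = 1190/131.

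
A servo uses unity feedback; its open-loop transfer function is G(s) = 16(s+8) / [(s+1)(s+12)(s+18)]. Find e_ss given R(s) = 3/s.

81/43

No free integrators in G(s): this is a type 0 system.
K_p = lim_{s→0} G(s) = 16·8 / (1·12·18) = 16/27.
e_ss = 3/(1 + K_p) = 3/(43/27) = 81/43.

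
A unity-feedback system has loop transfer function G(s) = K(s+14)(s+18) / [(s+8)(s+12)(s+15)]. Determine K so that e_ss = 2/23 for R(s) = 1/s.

60

No free integrators in G(s): this is a type 0 system.
K_p = lim_{s→0} G(s) = K·14·18 / (8·12·15) = 0.175·K.
e_ss = 1/(1 + K_p) = 2/23 ⇒ 1 + 0.175·K = 11.5 ⇒ K = 60.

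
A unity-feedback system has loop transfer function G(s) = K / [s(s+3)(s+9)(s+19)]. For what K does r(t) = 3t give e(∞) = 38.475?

The open loop has one pole at the origin → type 1 system.
K_v = lim_{s→0} s·G(s) = K / (3·9·19) = (1/513)·K.
e_ss = 3/K_v = 38.475 ⇒ K_v = 40/513 ⇒ K = (40/513)/(1/513) = 40.

40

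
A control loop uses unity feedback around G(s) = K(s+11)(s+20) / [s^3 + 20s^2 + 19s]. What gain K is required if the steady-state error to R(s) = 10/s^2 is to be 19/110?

5

The denominator has no term below 19s — 1 pole at s=0, type 1.
K_v = lim_{s→0} s·G(s) = K·11·20 / 19 = (220/19)·K.
e_ss = 10/K_v = 19/110 ⇒ K_v = 1100/19 ⇒ K = (1100/19)/(220/19) = 5.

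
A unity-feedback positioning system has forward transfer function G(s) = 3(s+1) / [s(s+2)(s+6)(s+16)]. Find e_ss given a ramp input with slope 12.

System type = 1 (one pole at s=0).
K_v = lim_{s→0} s·G(s) = 3·1 / (2·6·16) = 1/64.
e_ss = 12/K_v = 12/(1/64) = 768.

768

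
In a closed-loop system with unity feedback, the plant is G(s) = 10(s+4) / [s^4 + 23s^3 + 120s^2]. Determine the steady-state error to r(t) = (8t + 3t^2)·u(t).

Lowest-order denominator term is 120s^2, so the open loop has 2 poles at the origin → type 2 system. Treating each term separately:
  • 8t: tracked with zero error.
  • 3t^2: e_ss = 6/K_a with K_a=1/3 → 18.
Total e_ss = 18.

18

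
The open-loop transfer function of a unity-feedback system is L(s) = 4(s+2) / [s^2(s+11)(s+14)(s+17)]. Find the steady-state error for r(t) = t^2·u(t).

Two free integrators in L(s): this is a type 2 system.
K_a = lim_{s→0} s^2·L(s) = 4·2 / (11·14·17) = 4/1309.
r(t) = t^2 gives R(s) = 2/s^3.
e_ss = 2/K_a = 2/(4/1309) = 654.5.

654.5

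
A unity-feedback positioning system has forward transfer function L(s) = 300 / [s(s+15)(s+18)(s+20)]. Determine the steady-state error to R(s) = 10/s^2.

The open loop has one pole at the origin → type 1 system.
K_v = lim_{s→0} s·L(s) = 300 / (15·18·20) = 1/18.
e_ss = 10/K_v = 10/(1/18) = 180.

180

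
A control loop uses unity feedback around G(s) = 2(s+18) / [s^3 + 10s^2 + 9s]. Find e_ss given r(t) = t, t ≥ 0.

0.25

Lowest-order denominator term is 9s, so the open loop has 1 pole at the origin → type 1 system.
K_v = lim_{s→0} s·G(s) = 2·18 / 9 = 4.
e_ss = 1/K_v = 1/4 = 0.25.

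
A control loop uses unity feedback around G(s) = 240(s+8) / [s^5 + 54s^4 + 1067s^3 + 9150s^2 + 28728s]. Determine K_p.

infinity

K_p = lim_{s→0} G(s); with 1 pole at the origin the limit diverges, so K_p = ∞.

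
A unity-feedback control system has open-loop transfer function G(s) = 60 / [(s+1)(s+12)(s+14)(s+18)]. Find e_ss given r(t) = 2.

G(s) has no factors of s in the denominator, so the system is type 0.
K_p = lim_{s→0} G(s) = 60 / (1·12·14·18) = 5/252.
e_ss = 2/(1 + K_p) = 2/(257/252) = 504/257.

504/257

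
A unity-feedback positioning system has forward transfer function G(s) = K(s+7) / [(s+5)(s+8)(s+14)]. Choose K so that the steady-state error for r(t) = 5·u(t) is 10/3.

40

No free integrators in G(s): this is a type 0 system.
K_p = lim_{s→0} G(s) = K·7 / (5·8·14) = 0.0125·K.
e_ss = 5/(1 + K_p) = 10/3 ⇒ 1 + 0.0125·K = 1.5 ⇒ K = 40.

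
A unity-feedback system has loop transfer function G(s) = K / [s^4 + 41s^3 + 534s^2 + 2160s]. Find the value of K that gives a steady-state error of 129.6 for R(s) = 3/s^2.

Lowest-order denominator term is 2160s, so the open loop has 1 pole at the origin → type 1 system.
K_v = lim_{s→0} s·G(s) = K / 2160 = (1/2160)·K.
e_ss = 3/K_v = 129.6 ⇒ K_v = 5/216 ⇒ K = (5/216)/(1/2160) = 50.

50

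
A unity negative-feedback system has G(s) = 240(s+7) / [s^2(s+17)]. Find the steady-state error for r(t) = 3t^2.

17/280

The open loop has two poles at the origin → type 2 system.
K_a = lim_{s→0} s^2·G(s) = 240·7 / (17) = 1680/17.
r(t) = 3t^2 gives R(s) = 6/s^3.
e_ss = 6/K_a = 6/(1680/17) = 17/280.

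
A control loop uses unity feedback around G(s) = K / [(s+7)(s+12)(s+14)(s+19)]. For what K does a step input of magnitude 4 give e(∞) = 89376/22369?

25

G(s) has no factors of s in the denominator, so the system is type 0.
K_p = lim_{s→0} G(s) = K / (7·12·14·19) = (1/22344)·K.
e_ss = 4/(1 + K_p) = 89376/22369 ⇒ 1 + (1/22344)·K = 22369/22344 ⇒ K = 25.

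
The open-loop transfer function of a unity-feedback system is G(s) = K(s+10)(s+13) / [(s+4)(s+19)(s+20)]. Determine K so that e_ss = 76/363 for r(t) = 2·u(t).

100

System type = 0 (no poles at s=0).
K_p = lim_{s→0} G(s) = K·10·13 / (4·19·20) = (13/152)·K.
e_ss = 2/(1 + K_p) = 76/363 ⇒ 1 + (13/152)·K = 363/38 ⇒ K = 100.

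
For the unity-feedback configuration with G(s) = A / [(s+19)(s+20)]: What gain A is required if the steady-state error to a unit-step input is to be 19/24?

100

G(s) has no factors of s in the denominator, so the system is type 0.
K_p = lim_{s→0} G(s) = A / (19·20) = (1/380)·A.
e_ss = 1/(1 + K_p) = 19/24 ⇒ 1 + (1/380)·A = 24/19 ⇒ A = 100.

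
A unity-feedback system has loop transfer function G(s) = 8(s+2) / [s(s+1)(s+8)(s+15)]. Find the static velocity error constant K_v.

System type = 1 (one pole at s=0).
K_v = lim_{s→0} s·G(s) = 8·2 / (1·8·15) = 2/15.

2/15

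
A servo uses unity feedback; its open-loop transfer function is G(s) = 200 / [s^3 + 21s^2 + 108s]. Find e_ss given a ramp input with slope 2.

The denominator has no term below 108s — 1 pole at s=0, type 1.
K_v = lim_{s→0} s·G(s) = 200 / 108 = 50/27.
e_ss = 2/K_v = 2/(50/27) = 1.08.

1.08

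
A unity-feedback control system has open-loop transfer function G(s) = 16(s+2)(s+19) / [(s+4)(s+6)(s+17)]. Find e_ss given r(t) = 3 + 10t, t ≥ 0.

System type = 0 (no poles at s=0). By superposition:
  • 3: e_ss = 3/(1+K_p) with K_p=76/51 → 153/127.
  • 10t: a type-0 system cannot track it, e_ss → ∞.
The unbounded component dominates.

infinity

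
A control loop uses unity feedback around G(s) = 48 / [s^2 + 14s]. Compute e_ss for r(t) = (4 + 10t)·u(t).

Lowest-order denominator term is 14s, so the open loop has 1 pole at the origin → type 1 system. Taking each input component in turn:
  • 4: tracked with zero error.
  • 10t: e_ss = 10/K_v with K_v=24/7 → 35/12.
Total e_ss = 35/12.

35/12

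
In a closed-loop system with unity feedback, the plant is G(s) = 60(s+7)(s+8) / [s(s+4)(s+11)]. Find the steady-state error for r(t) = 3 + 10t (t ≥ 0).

11/84

One free integrator in G(s): this is a type 1 system. Treating each term separately:
  • 3: tracked with zero error.
  • 10t: e_ss = 10/K_v with K_v=840/11 → 11/84.
Total e_ss = 11/84.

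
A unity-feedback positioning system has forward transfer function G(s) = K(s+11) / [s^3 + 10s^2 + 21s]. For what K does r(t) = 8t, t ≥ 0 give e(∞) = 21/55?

The denominator has no term below 21s — 1 pole at s=0, type 1.
K_v = lim_{s→0} s·G(s) = K·11 / 21 = (11/21)·K.
e_ss = 8/K_v = 21/55 ⇒ K_v = 440/21 ⇒ K = (440/21)/(11/21) = 40.

40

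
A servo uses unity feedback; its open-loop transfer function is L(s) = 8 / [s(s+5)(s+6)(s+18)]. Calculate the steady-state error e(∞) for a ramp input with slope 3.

202.5

One free integrator in L(s): this is a type 1 system.
K_v = lim_{s→0} s·L(s) = 8 / (5·6·18) = 2/135.
e_ss = 3/K_v = 3/(2/135) = 202.5.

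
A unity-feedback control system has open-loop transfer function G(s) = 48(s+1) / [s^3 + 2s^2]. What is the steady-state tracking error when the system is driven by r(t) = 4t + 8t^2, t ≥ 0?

Lowest-order denominator term is 2s^2, so the open loop has 2 poles at the origin → type 2 system. By superposition:
  • 4t: tracked with zero error.
  • 8t^2: e_ss = 16/K_a with K_a=24 → 2/3.
Total e_ss = 2/3.

2/3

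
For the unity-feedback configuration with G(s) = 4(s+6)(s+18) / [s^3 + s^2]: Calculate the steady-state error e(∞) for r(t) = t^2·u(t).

Factoring s^2 from the denominator leaves a polynomial with constant term 1, so the system is type 2.
K_a = lim_{s→0} s^2·G(s) = 4·6·18 / 1 = 432.
r(t) = t^2 gives R(s) = 2/s^3.
e_ss = 2/K_a = 2/432 = 1/216.

1/216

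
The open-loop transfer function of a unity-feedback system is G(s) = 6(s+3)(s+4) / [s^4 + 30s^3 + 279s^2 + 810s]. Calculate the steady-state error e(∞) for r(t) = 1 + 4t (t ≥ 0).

45

Lowest-order denominator term is 810s, so the open loop has 1 pole at the origin → type 1 system. Treating each term separately:
  • 1: tracked with zero error.
  • 4t: e_ss = 4/K_v with K_v=4/45 → 45.
Total e_ss = 45.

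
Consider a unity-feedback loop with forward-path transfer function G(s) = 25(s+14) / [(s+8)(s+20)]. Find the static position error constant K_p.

2.1875

No free integrators in G(s): this is a type 0 system.
K_p = lim_{s→0} G(s) = 25·14 / (8·20) = 2.1875.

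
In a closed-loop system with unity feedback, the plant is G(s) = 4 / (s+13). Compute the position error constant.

4/13

The open loop has no poles at the origin → type 0 system.
K_p = lim_{s→0} G(s) = 4 / (13) = 4/13.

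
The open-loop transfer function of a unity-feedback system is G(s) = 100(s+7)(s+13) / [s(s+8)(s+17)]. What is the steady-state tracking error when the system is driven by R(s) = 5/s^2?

34/455

The open loop has one pole at the origin → type 1 system.
K_v = lim_{s→0} s·G(s) = 100·7·13 / (8·17) = 2275/34.
e_ss = 5/K_v = 5/(2275/34) = 34/455.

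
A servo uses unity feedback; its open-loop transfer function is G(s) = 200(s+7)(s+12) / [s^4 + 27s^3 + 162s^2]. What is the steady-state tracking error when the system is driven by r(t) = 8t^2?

Factoring s^2 from the denominator leaves a polynomial with constant term 162, so the system is type 2.
K_a = lim_{s→0} s^2·G(s) = 200·7·12 / 162 = 2800/27.
r(t) = 8t^2 gives R(s) = 16/s^3.
e_ss = 16/K_a = 16/(2800/27) = 27/175.

27/175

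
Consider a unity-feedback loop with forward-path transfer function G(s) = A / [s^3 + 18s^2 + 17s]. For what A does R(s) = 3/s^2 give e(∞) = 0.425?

Factoring s from the denominator leaves a polynomial with constant term 17, so the system is type 1.
K_v = lim_{s→0} s·G(s) = A / 17 = (1/17)·A.
e_ss = 3/K_v = 0.425 ⇒ K_v = 120/17 ⇒ A = (120/17)/(1/17) = 120.

120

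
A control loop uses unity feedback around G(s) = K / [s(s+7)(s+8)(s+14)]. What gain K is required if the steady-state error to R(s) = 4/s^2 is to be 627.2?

5

System type = 1 (one pole at s=0).
K_v = lim_{s→0} s·G(s) = K / (7·8·14) = (1/784)·K.
e_ss = 4/K_v = 627.2 ⇒ K_v = 5/784 ⇒ K = (5/784)/(1/784) = 5.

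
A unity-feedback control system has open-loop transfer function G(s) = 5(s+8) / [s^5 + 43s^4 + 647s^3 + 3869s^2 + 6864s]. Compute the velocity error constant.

Factoring s from the denominator leaves a polynomial with constant term 6864, so the system is type 1.
K_v = lim_{s→0} s·G(s) = 5·8 / 6864 = 5/858.

5/858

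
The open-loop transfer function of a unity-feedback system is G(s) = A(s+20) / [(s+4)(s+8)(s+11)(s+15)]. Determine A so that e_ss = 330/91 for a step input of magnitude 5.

100

The open loop has no poles at the origin → type 0 system.
K_p = lim_{s→0} G(s) = A·20 / (4·8·11·15) = (1/264)·A.
e_ss = 5/(1 + K_p) = 330/91 ⇒ 1 + (1/264)·A = 91/66 ⇒ A = 100.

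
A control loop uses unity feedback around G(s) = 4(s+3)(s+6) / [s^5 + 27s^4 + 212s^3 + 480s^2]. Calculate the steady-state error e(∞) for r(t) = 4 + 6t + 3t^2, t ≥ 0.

40

Lowest-order denominator term is 480s^2, so the open loop has 2 poles at the origin → type 2 system. Treating each term separately:
  • 4: tracked with zero error.
  • 6t: tracked with zero error.
  • 3t^2: e_ss = 6/K_a with K_a=0.15 → 40.
Total e_ss = 40.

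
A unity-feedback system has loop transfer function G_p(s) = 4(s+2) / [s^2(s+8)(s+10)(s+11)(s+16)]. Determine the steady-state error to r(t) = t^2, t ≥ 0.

Two free integrators in G_p(s): this is a type 2 system.
K_a = lim_{s→0} s^2·G_p(s) = 4·2 / (8·10·11·16) = 1/1760.
r(t) = t^2 gives R(s) = 2/s^3.
e_ss = 2/K_a = 2/(1/1760) = 3520.

3520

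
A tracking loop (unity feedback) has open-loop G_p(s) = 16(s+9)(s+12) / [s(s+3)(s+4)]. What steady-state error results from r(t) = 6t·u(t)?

System type = 1 (one pole at s=0).
K_v = lim_{s→0} s·G_p(s) = 16·9·12 / (3·4) = 144.
e_ss = 6/K_v = 6/144 = 1/24.

1/24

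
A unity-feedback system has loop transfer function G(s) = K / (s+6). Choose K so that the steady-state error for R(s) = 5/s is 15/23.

G(s) has no factors of s in the denominator, so the system is type 0.
K_p = lim_{s→0} G(s) = K / (6) = (1/6)·K.
e_ss = 5/(1 + K_p) = 15/23 ⇒ 1 + (1/6)·K = 23/3 ⇒ K = 40.

40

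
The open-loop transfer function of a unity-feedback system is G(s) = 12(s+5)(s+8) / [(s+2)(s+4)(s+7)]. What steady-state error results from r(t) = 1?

7/67

The open loop has no poles at the origin → type 0 system.
K_p = lim_{s→0} G(s) = 12·5·8 / (2·4·7) = 60/7.
e_ss = 1/(1 + K_p) = 1/(67/7) = 7/67.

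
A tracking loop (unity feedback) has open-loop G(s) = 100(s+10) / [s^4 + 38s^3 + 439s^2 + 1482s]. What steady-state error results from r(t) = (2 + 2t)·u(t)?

Lowest-order denominator term is 1482s, so the open loop has 1 pole at the origin → type 1 system. By superposition:
  • 2: tracked with zero error.
  • 2t: e_ss = 2/K_v with K_v=500/741 → 2.964.
Total e_ss = 2.964.

2.964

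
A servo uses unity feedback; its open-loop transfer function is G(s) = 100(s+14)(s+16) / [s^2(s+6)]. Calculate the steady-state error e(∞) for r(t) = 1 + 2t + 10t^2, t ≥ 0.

System type = 2 (two poles at s=0). Treating each term separately:
  • 1: tracked with zero error.
  • 2t: tracked with zero error.
  • 10t^2: e_ss = 20/K_a with K_a=11200/3 → 3/560.
Total e_ss = 3/560.

3/560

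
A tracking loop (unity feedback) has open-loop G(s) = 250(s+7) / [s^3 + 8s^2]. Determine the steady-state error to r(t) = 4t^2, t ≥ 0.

32/875

Lowest-order denominator term is 8s^2, so the open loop has 2 poles at the origin → type 2 system.
K_a = lim_{s→0} s^2·G(s) = 250·7 / 8 = 218.75.
r(t) = 4t^2 gives R(s) = 8/s^3.
e_ss = 8/K_a = 8/218.75 = 32/875.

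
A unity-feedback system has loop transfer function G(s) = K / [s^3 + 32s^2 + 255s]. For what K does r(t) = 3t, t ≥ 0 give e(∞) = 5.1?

150

Factoring s from the denominator leaves a polynomial with constant term 255, so the system is type 1.
K_v = lim_{s→0} s·G(s) = K / 255 = (1/255)·K.
e_ss = 3/K_v = 5.1 ⇒ K_v = 10/17 ⇒ K = (10/17)/(1/255) = 150.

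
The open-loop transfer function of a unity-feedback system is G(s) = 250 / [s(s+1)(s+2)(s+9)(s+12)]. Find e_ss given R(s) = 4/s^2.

3.456

One free integrator in G(s): this is a type 1 system.
K_v = lim_{s→0} s·G(s) = 250 / (1·2·9·12) = 125/108.
e_ss = 4/K_v = 4/(125/108) = 3.456.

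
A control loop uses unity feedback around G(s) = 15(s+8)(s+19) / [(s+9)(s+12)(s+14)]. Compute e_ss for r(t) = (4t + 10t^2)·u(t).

infinity

The open loop has no poles at the origin → type 0 system. Taking each input component in turn:
  • 4t: a type-0 system cannot track it, e_ss → ∞.
  • 10t^2: a type-0 system cannot track it, e_ss → ∞.
The unbounded component dominates.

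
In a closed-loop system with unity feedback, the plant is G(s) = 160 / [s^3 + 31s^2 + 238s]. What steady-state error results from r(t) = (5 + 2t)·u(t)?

Factoring s from the denominator leaves a polynomial with constant term 238, so the system is type 1. Treating each term separately:
  • 5: tracked with zero error.
  • 2t: e_ss = 2/K_v with K_v=80/119 → 2.975.
Total e_ss = 2.975.

2.975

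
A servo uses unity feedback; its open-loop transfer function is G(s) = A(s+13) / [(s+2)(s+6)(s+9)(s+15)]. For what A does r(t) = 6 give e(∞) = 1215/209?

4

No free integrators in G(s): this is a type 0 system.
K_p = lim_{s→0} G(s) = A·13 / (2·6·9·15) = (13/1620)·A.
e_ss = 6/(1 + K_p) = 1215/209 ⇒ 1 + (13/1620)·A = 418/405 ⇒ A = 4.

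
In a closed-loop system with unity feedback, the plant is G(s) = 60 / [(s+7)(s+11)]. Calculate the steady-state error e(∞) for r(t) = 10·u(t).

G(s) has no factors of s in the denominator, so the system is type 0.
K_p = lim_{s→0} G(s) = 60 / (7·11) = 60/77.
e_ss = 10/(1 + K_p) = 10/(137/77) = 770/137.

770/137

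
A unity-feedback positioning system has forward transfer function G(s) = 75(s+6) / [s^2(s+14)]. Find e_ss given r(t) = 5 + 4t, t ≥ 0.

System type = 2 (two poles at s=0). Taking each input component in turn:
  • 5: tracked with zero error.
  • 4t: tracked with zero error.
Total e_ss = 0.

0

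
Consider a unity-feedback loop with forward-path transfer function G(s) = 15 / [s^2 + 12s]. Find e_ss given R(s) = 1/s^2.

0.8

Lowest-order denominator term is 12s, so the open loop has 1 pole at the origin → type 1 system.
K_v = lim_{s→0} s·G(s) = 15 / 12 = 1.25.
e_ss = 1/K_v = 1/1.25 = 0.8.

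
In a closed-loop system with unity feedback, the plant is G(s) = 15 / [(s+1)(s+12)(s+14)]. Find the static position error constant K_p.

5/56

The open loop has no poles at the origin → type 0 system.
K_p = lim_{s→0} G(s) = 15 / (1·12·14) = 5/56.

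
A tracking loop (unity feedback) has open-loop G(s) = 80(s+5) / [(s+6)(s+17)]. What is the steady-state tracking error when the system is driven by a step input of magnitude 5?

The open loop has no poles at the origin → type 0 system.
K_p = lim_{s→0} G(s) = 80·5 / (6·17) = 200/51.
e_ss = 5/(1 + K_p) = 5/(251/51) = 255/251.

255/251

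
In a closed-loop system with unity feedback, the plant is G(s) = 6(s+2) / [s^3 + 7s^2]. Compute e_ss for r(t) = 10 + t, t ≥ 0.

Lowest-order denominator term is 7s^2, so the open loop has 2 poles at the origin → type 2 system. By superposition:
  • 10: tracked with zero error.
  • t: tracked with zero error.
Total e_ss = 0.

0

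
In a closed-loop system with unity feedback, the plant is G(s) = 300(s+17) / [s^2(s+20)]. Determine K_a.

System type = 2 (two poles at s=0).
K_a = lim_{s→0} s^2·G(s) = 300·17 / (20) = 255.

255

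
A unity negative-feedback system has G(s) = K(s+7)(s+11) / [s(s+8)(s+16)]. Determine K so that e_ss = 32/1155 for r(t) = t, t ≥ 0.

60

G(s) has one factor of s in the denominator, so the system is type 1.
K_v = lim_{s→0} s·G(s) = K·7·11 / (8·16) = (77/128)·K.
e_ss = 1/K_v = 32/1155 ⇒ K_v = 1155/32 ⇒ K = (1155/32)/(77/128) = 60.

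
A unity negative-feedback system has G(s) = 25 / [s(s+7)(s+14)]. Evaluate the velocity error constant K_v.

25/98

G(s) has one factor of s in the denominator, so the system is type 1.
K_v = lim_{s→0} s·G(s) = 25 / (7·14) = 25/98.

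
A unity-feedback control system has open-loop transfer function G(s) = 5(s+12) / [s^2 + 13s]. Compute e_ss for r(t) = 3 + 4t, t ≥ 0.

Factoring s from the denominator leaves a polynomial with constant term 13, so the system is type 1. By superposition:
  • 3: tracked with zero error.
  • 4t: e_ss = 4/K_v with K_v=60/13 → 13/15.
Total e_ss = 13/15.

13/15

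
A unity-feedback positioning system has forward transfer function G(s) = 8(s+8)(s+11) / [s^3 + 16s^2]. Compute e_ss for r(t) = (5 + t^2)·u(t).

1/22

Factoring s^2 from the denominator leaves a polynomial with constant term 16, so the system is type 2. Treating each term separately:
  • 5: tracked with zero error.
  • t^2: e_ss = 2/K_a with K_a=44 → 1/22.
Total e_ss = 1/22.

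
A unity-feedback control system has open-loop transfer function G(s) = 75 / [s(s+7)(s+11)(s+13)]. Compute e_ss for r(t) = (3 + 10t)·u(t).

2002/15

One free integrator in G(s): this is a type 1 system. Taking each input component in turn:
  • 3: tracked with zero error.
  • 10t: e_ss = 10/K_v with K_v=75/1001 → 2002/15.
Total e_ss = 2002/15.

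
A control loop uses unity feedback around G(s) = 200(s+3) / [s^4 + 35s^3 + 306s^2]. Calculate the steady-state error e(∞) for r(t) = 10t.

The denominator has no term below 306s^2 — 2 poles at s=0, type 2.
K_v = ∞ for a type-2 system; e_ss to a ramp is zero.

0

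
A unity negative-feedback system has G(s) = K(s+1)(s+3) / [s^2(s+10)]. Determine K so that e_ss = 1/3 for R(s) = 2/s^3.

System type = 2 (two poles at s=0).
K_a = lim_{s→0} s^2·G(s) = K·1·3 / (10) = 0.3·K.
e_ss = 2/K_a = 1/3 ⇒ K_a = 6 ⇒ K = 6/0.3 = 20.

20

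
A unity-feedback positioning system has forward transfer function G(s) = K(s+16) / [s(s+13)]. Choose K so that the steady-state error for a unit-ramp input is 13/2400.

One free integrator in G(s): this is a type 1 system.
K_v = lim_{s→0} s·G(s) = K·16 / (13) = (16/13)·K.
e_ss = 1/K_v = 13/2400 ⇒ K_v = 2400/13 ⇒ K = (2400/13)/(16/13) = 150.

150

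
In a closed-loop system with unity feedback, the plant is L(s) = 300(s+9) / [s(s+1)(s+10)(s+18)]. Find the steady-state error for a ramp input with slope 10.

2/3

The open loop has one pole at the origin → type 1 system.
K_v = lim_{s→0} s·L(s) = 300·9 / (1·10·18) = 15.
e_ss = 10/K_v = 10/15 = 2/3.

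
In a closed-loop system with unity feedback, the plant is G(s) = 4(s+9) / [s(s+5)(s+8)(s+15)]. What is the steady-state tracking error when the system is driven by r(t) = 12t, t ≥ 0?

One free integrator in G(s): this is a type 1 system.
K_v = lim_{s→0} s·G(s) = 4·9 / (5·8·15) = 0.06.
e_ss = 12/K_v = 12/0.06 = 200.

200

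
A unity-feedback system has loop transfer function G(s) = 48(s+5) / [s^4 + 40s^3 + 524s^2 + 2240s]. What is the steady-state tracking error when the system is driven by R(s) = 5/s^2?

140/3

Lowest-order denominator term is 2240s, so the open loop has 1 pole at the origin → type 1 system.
K_v = lim_{s→0} s·G(s) = 48·5 / 2240 = 3/28.
e_ss = 5/K_v = 5/(3/28) = 140/3.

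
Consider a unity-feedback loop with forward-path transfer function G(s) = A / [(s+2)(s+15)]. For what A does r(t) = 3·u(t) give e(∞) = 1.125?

System type = 0 (no poles at s=0).
K_p = lim_{s→0} G(s) = A / (2·15) = (1/30)·A.
e_ss = 3/(1 + K_p) = 1.125 ⇒ 1 + (1/30)·A = 8/3 ⇒ A = 50.

50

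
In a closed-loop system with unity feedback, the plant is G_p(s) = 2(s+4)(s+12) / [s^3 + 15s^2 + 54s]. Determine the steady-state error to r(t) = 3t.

1.6875

Lowest-order denominator term is 54s, so the open loop has 1 pole at the origin → type 1 system.
K_v = lim_{s→0} s·G_p(s) = 2·4·12 / 54 = 16/9.
e_ss = 3/K_v = 3/(16/9) = 1.6875.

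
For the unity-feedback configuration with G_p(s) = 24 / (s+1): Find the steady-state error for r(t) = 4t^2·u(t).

System type = 0 (no poles at s=0).
K_a = lim_{s→0} s^2·G_p(s) = 0; the steady-state error to this parabolic input grows without bound.

infinity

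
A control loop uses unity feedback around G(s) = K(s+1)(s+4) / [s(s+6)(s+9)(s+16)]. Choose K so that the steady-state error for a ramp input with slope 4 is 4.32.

200

One free integrator in G(s): this is a type 1 system.
K_v = lim_{s→0} s·G(s) = K·1·4 / (6·9·16) = (1/216)·K.
e_ss = 4/K_v = 4.32 ⇒ K_v = 25/27 ⇒ K = (25/27)/(1/216) = 200.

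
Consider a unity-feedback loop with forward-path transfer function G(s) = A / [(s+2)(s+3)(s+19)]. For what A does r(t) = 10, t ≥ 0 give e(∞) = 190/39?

G(s) has no factors of s in the denominator, so the system is type 0.
K_p = lim_{s→0} G(s) = A / (2·3·19) = (1/114)·A.
e_ss = 10/(1 + K_p) = 190/39 ⇒ 1 + (1/114)·A = 39/19 ⇒ A = 120.

120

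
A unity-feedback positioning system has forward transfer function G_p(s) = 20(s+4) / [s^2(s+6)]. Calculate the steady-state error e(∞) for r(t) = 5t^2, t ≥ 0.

0.75

G_p(s) has two factors of s in the denominator, so the system is type 2.
K_a = lim_{s→0} s^2·G_p(s) = 20·4 / (6) = 40/3.
r(t) = 5t^2 gives R(s) = 10/s^3.
e_ss = 10/K_a = 10/(40/3) = 0.75.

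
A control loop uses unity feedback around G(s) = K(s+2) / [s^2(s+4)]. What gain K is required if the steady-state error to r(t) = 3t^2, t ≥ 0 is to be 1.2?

Two free integrators in G(s): this is a type 2 system.
K_a = lim_{s→0} s^2·G(s) = K·2 / (4) = 0.5·K.
e_ss = 6/K_a = 1.2 ⇒ K_a = 5 ⇒ K = 5/0.5 = 10.

10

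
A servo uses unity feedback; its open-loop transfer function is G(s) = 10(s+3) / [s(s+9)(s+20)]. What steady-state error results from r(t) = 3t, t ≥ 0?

18

G(s) has one factor of s in the denominator, so the system is type 1.
K_v = lim_{s→0} s·G(s) = 10·3 / (9·20) = 1/6.
e_ss = 3/K_v = 3/(1/6) = 18.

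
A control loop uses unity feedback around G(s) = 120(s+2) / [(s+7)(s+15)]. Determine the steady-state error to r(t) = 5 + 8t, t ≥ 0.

infinity

G(s) has no factors of s in the denominator, so the system is type 0. By superposition:
  • 5: e_ss = 5/(1+K_p) with K_p=16/7 → 35/23.
  • 8t: a type-0 system cannot track it, e_ss → ∞.
The unbounded component dominates.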